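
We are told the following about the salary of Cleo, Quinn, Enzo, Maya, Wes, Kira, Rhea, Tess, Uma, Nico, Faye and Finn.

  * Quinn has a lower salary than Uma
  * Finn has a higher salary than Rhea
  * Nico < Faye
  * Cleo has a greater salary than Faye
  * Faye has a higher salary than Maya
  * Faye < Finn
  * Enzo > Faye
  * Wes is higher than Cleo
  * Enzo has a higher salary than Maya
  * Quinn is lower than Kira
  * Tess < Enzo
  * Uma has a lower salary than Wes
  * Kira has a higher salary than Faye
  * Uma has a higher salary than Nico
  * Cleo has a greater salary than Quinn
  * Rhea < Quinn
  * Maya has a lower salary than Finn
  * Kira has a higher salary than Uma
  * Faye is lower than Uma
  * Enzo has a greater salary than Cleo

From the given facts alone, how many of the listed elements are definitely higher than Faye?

6

Directly above Faye: Uma, Cleo, Enzo, Kira, Finn.
One step further: Wes (6 so far).
Nothing else is reachable above Faye; 6 in all.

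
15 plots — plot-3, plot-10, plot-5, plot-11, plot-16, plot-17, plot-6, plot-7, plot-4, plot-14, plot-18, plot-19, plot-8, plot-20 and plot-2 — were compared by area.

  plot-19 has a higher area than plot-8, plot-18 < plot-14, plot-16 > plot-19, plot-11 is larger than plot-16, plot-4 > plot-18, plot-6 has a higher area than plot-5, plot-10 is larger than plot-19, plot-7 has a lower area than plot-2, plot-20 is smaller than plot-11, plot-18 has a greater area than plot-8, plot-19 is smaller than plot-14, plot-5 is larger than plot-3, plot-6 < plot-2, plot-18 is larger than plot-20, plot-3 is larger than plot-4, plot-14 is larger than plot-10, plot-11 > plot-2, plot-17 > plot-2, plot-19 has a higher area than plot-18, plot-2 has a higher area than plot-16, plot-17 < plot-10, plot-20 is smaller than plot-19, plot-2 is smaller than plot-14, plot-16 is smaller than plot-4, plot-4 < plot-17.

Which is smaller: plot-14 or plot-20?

Following the relations from plot-20: plot-20 < plot-18 < plot-19 < plot-16 < plot-4 < plot-3 < plot-5 < plot-6 < plot-2 < plot-17 < plot-10 < plot-14.
So plot-20 < plot-14; plot-20 is the smaller of the two.

plot-20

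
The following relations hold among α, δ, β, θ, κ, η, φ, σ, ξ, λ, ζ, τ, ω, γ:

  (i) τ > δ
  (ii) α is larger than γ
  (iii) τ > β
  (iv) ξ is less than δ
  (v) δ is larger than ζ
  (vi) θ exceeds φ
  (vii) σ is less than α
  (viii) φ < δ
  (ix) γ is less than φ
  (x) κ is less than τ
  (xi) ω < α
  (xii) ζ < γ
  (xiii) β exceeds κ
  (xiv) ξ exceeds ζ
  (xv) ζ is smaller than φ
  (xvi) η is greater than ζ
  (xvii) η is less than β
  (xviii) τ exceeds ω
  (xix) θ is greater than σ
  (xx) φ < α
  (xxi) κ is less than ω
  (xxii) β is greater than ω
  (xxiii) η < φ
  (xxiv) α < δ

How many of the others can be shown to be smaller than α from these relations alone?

7

Directly below α: σ, γ, ω, φ.
One step further: ζ, η, κ (7 so far).
Nothing else is reachable below α; 7 in all.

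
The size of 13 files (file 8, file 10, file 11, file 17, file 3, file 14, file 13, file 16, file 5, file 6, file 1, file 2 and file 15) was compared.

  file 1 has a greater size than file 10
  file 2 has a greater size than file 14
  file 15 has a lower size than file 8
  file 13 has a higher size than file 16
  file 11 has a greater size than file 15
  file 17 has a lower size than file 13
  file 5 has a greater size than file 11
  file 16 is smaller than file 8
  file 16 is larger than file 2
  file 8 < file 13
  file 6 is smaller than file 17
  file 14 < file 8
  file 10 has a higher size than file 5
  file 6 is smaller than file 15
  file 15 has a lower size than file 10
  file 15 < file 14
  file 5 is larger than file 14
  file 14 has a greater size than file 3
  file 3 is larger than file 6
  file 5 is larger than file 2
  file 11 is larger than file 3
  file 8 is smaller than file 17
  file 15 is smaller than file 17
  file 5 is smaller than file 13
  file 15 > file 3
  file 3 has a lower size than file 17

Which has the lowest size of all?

file 6

file 3 is not least since file 6 < file 3; file 15 is not least since file 6 < file 15; file 14 is not least since file 3 < file 14; file 2 is not least since file 14 < file 2; file 11 is not least since file 15 < file 11; file 5 is not least since file 2 < file 5; file 10 is not least since file 15 < file 10; file 1 is not least since file 10 < file 1; file 16 is not least since file 2 < file 16; file 8 is not least since file 14 < file 8; file 17 is not least since file 6 < file 17; file 13 is not least since file 5 < file 13.
Only file 6 has nothing below it, so file 6 is the lowest size.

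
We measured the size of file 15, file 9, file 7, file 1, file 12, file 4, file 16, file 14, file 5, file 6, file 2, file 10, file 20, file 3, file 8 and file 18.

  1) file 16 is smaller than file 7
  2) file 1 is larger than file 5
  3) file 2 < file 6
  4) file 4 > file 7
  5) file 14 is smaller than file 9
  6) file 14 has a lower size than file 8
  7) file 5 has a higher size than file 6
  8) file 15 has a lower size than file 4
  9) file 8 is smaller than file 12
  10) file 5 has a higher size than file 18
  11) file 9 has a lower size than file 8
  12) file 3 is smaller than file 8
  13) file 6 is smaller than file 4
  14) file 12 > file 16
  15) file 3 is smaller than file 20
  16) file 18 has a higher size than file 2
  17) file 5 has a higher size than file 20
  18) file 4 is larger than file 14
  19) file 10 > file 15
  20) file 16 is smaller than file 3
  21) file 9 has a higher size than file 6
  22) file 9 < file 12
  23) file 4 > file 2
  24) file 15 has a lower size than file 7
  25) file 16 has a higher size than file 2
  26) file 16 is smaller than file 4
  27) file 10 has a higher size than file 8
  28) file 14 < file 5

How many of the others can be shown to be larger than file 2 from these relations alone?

13

Directly above file 2: file 16, file 6, file 18, file 4.
One step further: file 3, file 9, file 7, file 5, file 12 (9 so far).
One step further: file 20, file 8, file 1 (12 so far).
One step further: file 10 (13 so far).
No other element is forced above file 2 by the given relations, so the count is 13.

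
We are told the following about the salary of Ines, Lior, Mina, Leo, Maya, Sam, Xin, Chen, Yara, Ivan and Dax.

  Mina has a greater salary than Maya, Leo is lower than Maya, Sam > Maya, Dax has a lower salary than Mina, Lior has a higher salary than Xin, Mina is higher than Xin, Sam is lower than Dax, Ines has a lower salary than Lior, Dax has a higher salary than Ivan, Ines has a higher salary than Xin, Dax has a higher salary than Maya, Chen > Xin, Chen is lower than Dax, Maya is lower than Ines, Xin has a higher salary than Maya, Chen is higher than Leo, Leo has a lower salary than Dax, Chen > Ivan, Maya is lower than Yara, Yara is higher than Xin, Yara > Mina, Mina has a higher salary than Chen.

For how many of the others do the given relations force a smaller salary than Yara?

8

The elements the relations force below Yara are Leo, Maya, Sam, Ivan, Xin, Chen, Dax, Mina — no chain reaches any other.
That is 8.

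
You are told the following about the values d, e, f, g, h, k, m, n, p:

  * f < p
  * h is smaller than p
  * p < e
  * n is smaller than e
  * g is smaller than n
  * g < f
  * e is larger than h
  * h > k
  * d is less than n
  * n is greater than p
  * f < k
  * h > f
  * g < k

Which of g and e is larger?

e

g < f and f < k give g < k.
Then k < h extends the chain to h.
Then h < p extends the chain to p.
Then p < n extends the chain to n.
Then n < e extends the chain to e.
So g < e; e is the larger of the two.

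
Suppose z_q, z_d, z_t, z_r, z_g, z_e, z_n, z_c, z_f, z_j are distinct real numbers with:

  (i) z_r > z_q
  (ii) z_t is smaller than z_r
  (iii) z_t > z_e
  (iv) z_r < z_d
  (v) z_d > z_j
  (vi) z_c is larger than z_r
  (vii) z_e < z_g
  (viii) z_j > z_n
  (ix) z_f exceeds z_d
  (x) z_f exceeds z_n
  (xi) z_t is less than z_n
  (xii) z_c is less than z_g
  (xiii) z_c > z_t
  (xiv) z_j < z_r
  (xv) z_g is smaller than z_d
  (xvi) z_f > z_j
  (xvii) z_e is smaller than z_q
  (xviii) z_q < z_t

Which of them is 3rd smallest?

z_t

Chaining the given pairs: z_e < z_q < z_t < z_n < z_j < z_r < z_c < z_g < z_d < z_f.
Counting 3 from the smallest end gives z_t.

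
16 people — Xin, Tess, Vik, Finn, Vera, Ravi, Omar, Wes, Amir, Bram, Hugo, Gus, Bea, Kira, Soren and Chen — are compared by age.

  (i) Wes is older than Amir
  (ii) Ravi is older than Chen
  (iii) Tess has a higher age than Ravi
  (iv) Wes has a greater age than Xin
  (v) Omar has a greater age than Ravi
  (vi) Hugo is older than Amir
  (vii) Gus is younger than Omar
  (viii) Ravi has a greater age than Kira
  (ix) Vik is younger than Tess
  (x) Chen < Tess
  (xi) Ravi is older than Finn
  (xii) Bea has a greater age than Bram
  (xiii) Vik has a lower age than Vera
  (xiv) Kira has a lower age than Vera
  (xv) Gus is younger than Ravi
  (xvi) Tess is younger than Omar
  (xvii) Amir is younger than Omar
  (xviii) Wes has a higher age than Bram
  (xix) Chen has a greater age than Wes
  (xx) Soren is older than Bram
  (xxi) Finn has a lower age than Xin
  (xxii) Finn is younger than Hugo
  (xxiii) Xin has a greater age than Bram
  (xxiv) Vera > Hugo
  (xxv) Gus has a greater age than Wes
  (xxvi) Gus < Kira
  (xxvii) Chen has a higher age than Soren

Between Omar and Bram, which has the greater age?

Omar

Following the relations from Bram: Bram < Xin < Wes < Gus < Kira < Ravi < Tess < Omar.
So Bram < Omar; Omar is the older of the two.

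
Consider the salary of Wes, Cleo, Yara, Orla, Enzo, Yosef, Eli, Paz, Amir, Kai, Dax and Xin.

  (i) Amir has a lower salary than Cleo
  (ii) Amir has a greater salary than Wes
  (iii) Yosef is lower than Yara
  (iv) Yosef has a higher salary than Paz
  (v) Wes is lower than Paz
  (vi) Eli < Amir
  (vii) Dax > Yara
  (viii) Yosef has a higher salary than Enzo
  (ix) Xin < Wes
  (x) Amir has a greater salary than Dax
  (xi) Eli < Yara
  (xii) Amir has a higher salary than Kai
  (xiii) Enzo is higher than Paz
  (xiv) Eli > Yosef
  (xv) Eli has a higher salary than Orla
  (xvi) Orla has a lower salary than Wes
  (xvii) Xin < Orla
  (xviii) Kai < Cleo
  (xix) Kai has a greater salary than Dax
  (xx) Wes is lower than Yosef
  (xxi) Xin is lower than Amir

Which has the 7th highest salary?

Yosef

The consecutive relations fix a unique order: Xin < Orla < Wes < Paz < Enzo < Yosef < Eli < Yara < Dax < Kai < Amir < Cleo.
The 7th largest is Yosef.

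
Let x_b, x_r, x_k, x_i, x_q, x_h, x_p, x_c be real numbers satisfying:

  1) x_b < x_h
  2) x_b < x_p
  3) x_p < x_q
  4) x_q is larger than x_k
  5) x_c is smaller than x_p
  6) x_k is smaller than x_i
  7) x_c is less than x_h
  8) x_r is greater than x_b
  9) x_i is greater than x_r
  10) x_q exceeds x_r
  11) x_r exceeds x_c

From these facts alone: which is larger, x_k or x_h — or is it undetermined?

Following every chain through x_k: above x_k we get x_i, x_q.
x_h is not reached, and no chain runs the other way from x_h to x_k.
So the given relations leave the order of x_k and x_h undetermined.

undetermined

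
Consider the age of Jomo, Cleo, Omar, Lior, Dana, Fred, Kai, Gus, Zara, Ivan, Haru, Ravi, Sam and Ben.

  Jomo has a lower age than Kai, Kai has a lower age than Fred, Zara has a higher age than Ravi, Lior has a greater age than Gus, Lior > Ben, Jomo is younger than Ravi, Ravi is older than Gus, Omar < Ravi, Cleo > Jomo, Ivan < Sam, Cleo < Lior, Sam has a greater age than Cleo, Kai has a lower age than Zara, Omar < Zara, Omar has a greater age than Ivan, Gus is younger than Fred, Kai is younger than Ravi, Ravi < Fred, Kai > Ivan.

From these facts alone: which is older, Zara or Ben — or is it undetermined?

undetermined

Following every chain through Ben: above Ben we get Lior.
Zara is not reached, and no chain runs the other way from Zara to Ben.
So the given relations leave the order of Ben and Zara undetermined.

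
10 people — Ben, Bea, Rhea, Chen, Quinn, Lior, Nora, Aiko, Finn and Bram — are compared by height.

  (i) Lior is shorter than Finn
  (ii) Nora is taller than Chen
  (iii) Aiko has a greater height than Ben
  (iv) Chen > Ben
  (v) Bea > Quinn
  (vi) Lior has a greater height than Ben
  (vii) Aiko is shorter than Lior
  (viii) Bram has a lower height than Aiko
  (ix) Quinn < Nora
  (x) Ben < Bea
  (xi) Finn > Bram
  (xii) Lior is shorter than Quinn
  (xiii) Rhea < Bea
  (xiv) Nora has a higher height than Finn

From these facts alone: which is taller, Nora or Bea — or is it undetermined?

Following every chain through Bea: below Bea we get Bram, Ben, Aiko, Lior, Quinn, Rhea.
Nora is not reached, and no chain runs the other way from Nora to Bea.
So the given relations leave the order of Bea and Nora undetermined.

undetermined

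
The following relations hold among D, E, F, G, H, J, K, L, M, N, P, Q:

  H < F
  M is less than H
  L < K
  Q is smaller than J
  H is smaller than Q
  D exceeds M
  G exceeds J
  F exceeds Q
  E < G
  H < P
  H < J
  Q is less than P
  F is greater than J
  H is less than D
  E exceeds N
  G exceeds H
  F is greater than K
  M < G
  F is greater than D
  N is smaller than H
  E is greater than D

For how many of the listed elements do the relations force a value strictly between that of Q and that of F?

1

The relations place Q below F. An element lies strictly between them when it is forced above Q and also forced below F.
Above Q: {J, G, P}. Below F: {M, N, H, L, K, D, J}.
Intersection: {J} — 1.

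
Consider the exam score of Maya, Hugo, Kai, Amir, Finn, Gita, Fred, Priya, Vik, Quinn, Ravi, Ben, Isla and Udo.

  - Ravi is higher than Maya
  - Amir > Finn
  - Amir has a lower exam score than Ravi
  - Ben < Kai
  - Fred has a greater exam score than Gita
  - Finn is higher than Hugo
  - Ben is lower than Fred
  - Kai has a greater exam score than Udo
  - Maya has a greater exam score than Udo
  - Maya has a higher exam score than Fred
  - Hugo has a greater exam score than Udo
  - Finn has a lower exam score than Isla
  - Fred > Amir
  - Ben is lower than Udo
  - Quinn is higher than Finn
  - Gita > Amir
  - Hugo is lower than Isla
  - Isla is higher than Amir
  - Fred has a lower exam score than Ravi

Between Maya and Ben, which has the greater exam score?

Maya

Following the relations from Ben: Ben < Udo < Hugo < Finn < Amir < Gita < Fred < Maya.
So Ben < Maya; Maya is the higher of the two.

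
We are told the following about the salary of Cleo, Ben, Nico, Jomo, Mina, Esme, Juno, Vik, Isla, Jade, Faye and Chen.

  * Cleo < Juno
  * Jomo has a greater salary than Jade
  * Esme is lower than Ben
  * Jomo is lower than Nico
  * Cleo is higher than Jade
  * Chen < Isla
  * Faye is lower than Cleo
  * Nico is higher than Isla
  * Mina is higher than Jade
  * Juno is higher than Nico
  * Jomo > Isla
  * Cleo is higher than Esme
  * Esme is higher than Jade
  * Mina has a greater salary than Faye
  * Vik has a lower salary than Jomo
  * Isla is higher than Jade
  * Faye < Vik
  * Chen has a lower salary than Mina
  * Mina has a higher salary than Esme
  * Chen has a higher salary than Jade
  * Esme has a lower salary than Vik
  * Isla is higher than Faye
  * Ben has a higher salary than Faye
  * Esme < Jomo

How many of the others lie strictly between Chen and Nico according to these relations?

Chaining upward from Chen reaches: Isla, Jomo, Juno, Mina.
Chaining downward from Nico reaches: Jade, Esme, Faye, Isla, Vik, Jomo.
Strictly between Chen and Nico are those in both lists: Isla, Jomo — 2 elements.

2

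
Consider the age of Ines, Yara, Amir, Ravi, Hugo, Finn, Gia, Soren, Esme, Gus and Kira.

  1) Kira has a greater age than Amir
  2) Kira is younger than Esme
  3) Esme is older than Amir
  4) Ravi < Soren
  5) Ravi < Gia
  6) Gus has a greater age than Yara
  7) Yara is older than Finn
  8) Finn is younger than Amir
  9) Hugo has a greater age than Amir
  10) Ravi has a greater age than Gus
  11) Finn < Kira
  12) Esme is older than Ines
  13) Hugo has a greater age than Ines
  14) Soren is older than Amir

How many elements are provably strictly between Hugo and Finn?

Chaining upward from Finn reaches: Yara, Gus, Amir, Ravi, Gia, Soren, Kira, Esme.
Chaining downward from Hugo reaches: Amir, Ines.
Strictly between Finn and Hugo are those in both lists: Amir — 1 element.

1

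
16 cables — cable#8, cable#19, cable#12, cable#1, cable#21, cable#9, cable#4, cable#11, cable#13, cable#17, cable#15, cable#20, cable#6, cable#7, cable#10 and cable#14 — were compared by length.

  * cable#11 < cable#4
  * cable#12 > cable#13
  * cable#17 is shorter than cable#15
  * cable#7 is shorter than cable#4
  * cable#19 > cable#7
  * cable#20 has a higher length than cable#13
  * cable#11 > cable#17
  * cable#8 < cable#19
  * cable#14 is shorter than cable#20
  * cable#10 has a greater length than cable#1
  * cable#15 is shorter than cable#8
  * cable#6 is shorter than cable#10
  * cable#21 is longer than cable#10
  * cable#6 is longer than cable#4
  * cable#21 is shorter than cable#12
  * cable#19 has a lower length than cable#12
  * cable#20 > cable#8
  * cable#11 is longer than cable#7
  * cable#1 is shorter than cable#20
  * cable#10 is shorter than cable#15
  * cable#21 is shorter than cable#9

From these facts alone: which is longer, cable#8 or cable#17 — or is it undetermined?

cable#8

Link the given pairs in sequence: cable#17 < cable#11; cable#11 < cable#4; cable#4 < cable#6; cable#6 < cable#10; cable#10 < cable#15; cable#15 < cable#8.
Chaining these gives cable#17 < cable#11 < cable#4 < cable#6 < cable#10 < cable#15 < cable#8.
So cable#8 is longer.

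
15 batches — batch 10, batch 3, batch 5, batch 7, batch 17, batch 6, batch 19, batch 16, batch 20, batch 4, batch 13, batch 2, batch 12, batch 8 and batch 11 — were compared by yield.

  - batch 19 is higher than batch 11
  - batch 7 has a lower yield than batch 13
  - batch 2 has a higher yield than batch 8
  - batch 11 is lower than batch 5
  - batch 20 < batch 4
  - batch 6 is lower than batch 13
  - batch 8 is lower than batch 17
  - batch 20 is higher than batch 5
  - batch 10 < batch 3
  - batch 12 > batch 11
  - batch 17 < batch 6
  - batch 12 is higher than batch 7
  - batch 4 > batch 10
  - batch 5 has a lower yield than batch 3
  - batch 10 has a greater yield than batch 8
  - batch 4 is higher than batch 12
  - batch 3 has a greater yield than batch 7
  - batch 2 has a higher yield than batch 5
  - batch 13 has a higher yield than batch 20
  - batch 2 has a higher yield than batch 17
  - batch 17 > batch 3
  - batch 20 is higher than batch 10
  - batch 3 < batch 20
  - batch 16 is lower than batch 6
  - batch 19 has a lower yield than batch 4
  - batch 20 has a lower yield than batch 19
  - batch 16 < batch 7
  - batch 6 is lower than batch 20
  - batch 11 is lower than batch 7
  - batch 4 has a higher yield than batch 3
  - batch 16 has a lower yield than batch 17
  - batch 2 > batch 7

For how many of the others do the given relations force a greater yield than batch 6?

4

From batch 6 the given relations immediately reach batch 20, batch 13.
From those, batch 19, batch 4 — 4 in total.
No other element is forced above batch 6 by the given relations, so the count is 4.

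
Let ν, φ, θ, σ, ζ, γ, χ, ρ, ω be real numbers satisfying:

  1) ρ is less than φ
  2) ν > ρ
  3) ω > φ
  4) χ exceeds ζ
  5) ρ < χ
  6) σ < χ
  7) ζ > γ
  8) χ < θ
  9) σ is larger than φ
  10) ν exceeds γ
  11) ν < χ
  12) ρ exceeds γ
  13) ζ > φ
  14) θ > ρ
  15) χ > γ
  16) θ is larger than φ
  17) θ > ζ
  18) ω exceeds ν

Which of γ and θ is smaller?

γ < ρ and ρ < φ give γ < φ.
Then φ < ζ extends the chain to ζ.
Then ζ < χ extends the chain to χ.
Then χ < θ extends the chain to θ.
So γ < θ; γ is the smaller of the two.

γ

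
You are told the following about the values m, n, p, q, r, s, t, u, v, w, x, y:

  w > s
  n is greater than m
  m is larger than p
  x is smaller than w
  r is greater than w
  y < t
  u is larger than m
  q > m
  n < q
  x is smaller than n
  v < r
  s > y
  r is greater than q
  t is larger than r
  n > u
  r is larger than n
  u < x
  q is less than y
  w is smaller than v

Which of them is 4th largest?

w

Piecing the relations together gives one ordering: p < m < u < x < n < q < y < s < w < v < r < t.
Counting 4 from the largest end gives w.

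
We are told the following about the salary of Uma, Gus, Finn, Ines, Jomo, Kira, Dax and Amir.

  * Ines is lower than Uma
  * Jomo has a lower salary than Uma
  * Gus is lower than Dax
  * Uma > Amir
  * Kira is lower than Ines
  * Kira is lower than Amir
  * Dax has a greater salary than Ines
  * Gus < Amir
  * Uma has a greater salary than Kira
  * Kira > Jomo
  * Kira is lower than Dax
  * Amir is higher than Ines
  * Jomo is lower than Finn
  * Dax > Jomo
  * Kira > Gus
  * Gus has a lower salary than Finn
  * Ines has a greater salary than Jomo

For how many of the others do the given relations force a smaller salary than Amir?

4

Directly below Amir: Gus, Kira, Ines.
One step further: Jomo (4 so far).
Nothing else is reachable below Amir; 4 in all.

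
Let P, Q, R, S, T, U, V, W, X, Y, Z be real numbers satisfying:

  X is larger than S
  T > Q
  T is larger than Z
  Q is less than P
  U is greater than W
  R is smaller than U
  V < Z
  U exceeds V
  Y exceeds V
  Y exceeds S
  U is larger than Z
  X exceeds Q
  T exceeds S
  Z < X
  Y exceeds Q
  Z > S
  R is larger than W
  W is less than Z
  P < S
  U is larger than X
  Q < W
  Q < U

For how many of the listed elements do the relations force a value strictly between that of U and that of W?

3

Chaining upward from W reaches: Z, X, R, T.
Chaining downward from U reaches: Q, V, P, S, Z, X, R.
Strictly between W and U are those in both lists: Z, X, R — 3 elements.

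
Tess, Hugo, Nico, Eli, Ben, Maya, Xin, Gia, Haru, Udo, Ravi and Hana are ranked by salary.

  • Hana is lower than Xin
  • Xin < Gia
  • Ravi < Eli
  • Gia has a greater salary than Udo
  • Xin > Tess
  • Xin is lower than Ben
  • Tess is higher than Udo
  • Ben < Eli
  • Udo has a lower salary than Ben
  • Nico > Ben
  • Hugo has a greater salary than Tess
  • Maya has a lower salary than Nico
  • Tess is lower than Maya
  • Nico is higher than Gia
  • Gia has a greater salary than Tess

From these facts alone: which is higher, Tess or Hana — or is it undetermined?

Following every chain through Hana: above Hana we get Xin, Ben, Gia, Nico, Eli.
Tess is not reached, and no chain runs the other way from Tess to Hana.
So the given relations leave the order of Hana and Tess undetermined.

undetermined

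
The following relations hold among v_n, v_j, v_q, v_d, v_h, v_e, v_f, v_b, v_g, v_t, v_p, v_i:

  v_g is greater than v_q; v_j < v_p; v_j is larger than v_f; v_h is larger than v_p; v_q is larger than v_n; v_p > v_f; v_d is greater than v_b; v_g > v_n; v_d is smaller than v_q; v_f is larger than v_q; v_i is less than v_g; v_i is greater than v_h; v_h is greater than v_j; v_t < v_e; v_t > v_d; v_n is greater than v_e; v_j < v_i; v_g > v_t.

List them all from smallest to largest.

v_b < v_d < v_t < v_e < v_n < v_q < v_f < v_j < v_p < v_h < v_i < v_g

Each adjacent pair is fixed by a given relation: v_b < v_d; v_d < v_t; v_t < v_e; v_e < v_n; v_n < v_q; v_q < v_f; v_f < v_j; v_j < v_p; v_p < v_h; v_h < v_i; v_i < v_g. Chaining them end to end gives the full order.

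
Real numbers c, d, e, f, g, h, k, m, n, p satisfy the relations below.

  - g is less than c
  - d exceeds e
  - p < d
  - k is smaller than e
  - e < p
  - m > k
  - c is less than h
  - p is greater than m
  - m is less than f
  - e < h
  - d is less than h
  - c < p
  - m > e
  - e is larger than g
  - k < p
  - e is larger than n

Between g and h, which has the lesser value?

Chaining the given relations: g < e < m < p < d < h.
So g < h; g is the smaller of the two.

g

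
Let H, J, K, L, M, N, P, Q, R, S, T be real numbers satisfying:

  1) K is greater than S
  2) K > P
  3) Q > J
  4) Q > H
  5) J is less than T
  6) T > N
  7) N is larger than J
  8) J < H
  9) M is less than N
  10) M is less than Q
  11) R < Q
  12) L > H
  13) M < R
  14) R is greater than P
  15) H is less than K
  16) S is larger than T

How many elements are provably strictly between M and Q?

1

Chaining upward from M reaches: N, R, T, S, K.
Chaining downward from Q reaches: J, P, R, H.
Strictly between M and Q are those in both lists: R — 1 element.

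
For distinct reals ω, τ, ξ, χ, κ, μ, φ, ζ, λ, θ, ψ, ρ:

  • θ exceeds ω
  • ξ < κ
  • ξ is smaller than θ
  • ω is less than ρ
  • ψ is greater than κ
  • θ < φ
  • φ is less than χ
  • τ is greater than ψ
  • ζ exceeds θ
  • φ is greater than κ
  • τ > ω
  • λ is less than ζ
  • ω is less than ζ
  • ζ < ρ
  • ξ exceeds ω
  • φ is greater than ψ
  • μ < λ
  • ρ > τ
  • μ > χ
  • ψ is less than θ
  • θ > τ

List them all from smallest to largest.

ω < ξ < κ < ψ < τ < θ < φ < χ < μ < λ < ζ < ρ

Each adjacent pair is fixed by a given relation: ω < ξ; ξ < κ; κ < ψ; ψ < τ; τ < θ; θ < φ; φ < χ; χ < μ; μ < λ; λ < ζ; ζ < ρ. Chaining them end to end gives the full order.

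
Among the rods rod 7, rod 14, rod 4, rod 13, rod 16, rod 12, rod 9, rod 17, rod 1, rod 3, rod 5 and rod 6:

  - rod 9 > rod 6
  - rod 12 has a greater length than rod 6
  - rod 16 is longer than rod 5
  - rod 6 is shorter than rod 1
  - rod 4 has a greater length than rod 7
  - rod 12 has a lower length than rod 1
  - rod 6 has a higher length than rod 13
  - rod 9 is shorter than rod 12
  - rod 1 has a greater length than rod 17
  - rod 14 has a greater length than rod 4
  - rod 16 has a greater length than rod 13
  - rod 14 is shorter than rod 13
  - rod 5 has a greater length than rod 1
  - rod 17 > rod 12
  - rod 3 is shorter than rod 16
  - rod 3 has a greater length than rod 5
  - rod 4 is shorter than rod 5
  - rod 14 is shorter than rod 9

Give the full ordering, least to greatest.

rod 7 < rod 4 < rod 14 < rod 13 < rod 6 < rod 9 < rod 12 < rod 17 < rod 1 < rod 5 < rod 3 < rod 16

Nothing is placed below rod 7, so it is least; from there rod 7 < rod 4; rod 4 < rod 14; rod 14 < rod 13; rod 13 < rod 6; rod 6 < rod 9; rod 9 < rod 12; rod 12 < rod 17; rod 17 < rod 1; rod 1 < rod 5; rod 5 < rod 3; rod 3 < rod 16, each given directly.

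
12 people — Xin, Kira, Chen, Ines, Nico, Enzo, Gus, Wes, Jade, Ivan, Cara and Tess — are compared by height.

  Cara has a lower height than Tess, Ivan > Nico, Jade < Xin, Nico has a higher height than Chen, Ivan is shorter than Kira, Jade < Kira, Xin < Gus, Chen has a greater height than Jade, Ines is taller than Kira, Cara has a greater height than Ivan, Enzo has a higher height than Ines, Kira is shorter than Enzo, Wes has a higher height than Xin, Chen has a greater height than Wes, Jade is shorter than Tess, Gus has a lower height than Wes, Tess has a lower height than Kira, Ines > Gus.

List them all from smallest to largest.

The consecutive links are each given: Jade < Xin; Xin < Gus; Gus < Wes; Wes < Chen; Chen < Nico; Nico < Ivan; Ivan < Cara; Cara < Tess; Tess < Kira; Kira < Ines; Ines < Enzo.

Jade < Xin < Gus < Wes < Chen < Nico < Ivan < Cara < Tess < Kira < Ines < Enzo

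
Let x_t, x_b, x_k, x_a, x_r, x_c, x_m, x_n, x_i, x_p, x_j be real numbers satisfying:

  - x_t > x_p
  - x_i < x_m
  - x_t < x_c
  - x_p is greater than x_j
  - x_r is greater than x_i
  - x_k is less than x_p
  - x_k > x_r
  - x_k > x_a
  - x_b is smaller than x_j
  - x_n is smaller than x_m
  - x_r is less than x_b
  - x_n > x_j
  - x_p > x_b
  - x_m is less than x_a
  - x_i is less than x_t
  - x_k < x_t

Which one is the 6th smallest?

Piecing the relations together gives one ordering: x_i < x_r < x_b < x_j < x_n < x_m < x_a < x_k < x_p < x_t < x_c.
Counting 6 from the smallest end gives x_m.

x_m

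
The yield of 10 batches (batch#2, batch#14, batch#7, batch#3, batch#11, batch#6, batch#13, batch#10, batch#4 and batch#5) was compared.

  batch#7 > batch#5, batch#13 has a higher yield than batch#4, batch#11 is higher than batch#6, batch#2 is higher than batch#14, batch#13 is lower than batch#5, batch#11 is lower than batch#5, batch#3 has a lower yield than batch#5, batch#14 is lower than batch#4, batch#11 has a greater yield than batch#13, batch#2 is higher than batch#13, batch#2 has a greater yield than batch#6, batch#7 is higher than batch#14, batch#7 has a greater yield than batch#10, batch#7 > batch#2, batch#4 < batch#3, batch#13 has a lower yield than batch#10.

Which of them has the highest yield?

Chaining downward from batch#7: directly below it, batch#14, batch#10, batch#2, batch#5; then batch#13, batch#6, batch#11, batch#3; then batch#4.
That covers every other element, and nothing is given above batch#7, so batch#7 is the highest yield.

batch#7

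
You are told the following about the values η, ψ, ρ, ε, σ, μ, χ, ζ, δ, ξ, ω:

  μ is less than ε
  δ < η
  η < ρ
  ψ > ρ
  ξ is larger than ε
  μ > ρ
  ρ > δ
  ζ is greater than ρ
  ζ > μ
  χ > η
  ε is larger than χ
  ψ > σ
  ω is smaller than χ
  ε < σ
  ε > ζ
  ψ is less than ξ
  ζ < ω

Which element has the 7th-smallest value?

Piecing the relations together gives one ordering: δ < η < ρ < μ < ζ < ω < χ < ε < σ < ψ < ξ.
The 7th smallest is χ.

χ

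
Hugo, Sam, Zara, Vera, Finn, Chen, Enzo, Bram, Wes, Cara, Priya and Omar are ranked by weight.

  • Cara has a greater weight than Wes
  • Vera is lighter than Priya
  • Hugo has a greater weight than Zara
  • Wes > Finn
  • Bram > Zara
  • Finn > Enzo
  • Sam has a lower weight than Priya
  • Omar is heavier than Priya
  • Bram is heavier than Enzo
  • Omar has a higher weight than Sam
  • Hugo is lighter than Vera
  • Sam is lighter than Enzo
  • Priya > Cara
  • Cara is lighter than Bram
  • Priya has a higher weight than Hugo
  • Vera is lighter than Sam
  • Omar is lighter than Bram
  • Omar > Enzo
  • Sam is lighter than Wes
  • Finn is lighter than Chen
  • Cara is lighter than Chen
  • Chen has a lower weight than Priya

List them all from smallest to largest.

Zara < Hugo < Vera < Sam < Enzo < Finn < Wes < Cara < Chen < Priya < Omar < Bram

The consecutive links are each given: Zara < Hugo; Hugo < Vera; Vera < Sam; Sam < Enzo; Enzo < Finn; Finn < Wes; Wes < Cara; Cara < Chen; Chen < Priya; Priya < Omar; Omar < Bram.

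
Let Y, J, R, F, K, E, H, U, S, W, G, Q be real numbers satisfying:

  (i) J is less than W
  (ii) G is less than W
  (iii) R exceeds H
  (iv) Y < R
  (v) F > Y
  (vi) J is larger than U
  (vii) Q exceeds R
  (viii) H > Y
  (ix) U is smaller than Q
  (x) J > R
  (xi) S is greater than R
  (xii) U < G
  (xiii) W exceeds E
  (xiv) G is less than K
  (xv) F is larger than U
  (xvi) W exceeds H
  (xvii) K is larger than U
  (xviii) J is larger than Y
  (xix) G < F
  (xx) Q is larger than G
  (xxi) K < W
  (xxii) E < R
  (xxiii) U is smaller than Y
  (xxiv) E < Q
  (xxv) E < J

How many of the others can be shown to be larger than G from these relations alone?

Directly above G: K, F, W, Q.
Nothing else is reachable above G; 4 in all.

4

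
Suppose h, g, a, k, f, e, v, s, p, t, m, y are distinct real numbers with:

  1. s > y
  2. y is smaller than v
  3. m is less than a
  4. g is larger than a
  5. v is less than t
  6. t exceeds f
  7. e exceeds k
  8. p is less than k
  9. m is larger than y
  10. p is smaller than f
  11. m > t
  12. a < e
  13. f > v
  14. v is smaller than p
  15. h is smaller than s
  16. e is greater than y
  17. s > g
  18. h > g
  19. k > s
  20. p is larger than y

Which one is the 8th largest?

The consecutive relations fix a unique order: y < v < p < f < t < m < a < g < h < s < k < e.
Counting 8 from the largest end gives t.

t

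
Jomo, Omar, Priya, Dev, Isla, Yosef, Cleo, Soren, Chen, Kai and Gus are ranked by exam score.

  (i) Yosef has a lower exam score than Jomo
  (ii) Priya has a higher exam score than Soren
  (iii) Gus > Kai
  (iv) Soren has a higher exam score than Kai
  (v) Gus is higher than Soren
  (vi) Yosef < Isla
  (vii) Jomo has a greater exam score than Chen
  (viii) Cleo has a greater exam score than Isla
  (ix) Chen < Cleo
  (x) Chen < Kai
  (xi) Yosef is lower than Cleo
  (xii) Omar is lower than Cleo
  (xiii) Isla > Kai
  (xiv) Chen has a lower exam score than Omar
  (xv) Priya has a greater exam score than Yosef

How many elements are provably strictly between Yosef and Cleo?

1

Chaining upward from Yosef reaches: Jomo, Isla, Priya.
Chaining downward from Cleo reaches: Chen, Kai, Isla, Omar.
Strictly between Yosef and Cleo are those in both lists: Isla — 1 element.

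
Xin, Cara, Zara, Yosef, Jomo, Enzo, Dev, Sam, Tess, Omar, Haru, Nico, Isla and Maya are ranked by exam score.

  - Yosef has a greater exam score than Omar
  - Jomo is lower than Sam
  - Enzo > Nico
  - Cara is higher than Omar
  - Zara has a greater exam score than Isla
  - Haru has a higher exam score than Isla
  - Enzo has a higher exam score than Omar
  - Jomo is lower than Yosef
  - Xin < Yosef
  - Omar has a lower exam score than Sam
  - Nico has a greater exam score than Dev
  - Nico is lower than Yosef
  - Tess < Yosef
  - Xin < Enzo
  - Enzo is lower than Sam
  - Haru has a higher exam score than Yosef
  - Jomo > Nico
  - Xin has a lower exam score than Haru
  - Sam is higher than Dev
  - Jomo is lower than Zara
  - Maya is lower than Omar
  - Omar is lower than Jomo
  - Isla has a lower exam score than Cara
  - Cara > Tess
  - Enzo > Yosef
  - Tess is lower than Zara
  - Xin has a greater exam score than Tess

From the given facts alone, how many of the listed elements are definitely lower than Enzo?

8

Directly below Enzo: Omar, Nico, Xin, Yosef.
One step further: Dev, Maya, Tess, Jomo (8 so far).
No other element is forced below Enzo by the given relations, so the count is 8.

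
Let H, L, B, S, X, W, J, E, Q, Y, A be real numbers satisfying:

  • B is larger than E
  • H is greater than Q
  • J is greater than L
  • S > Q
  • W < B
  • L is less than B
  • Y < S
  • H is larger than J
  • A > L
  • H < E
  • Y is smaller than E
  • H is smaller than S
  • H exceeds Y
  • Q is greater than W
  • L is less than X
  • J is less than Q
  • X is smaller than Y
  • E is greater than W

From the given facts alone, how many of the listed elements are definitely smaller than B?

Directly below B: L, W, E.
One step further: Y, H (5 so far).
One step further: J, Q, X (8 so far).
No other element is forced below B by the given relations, so the count is 8.

8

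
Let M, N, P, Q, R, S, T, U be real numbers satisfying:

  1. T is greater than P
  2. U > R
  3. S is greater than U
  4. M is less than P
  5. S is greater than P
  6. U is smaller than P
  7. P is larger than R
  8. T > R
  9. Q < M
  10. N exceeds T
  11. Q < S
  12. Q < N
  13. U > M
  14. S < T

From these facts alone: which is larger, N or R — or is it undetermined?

N

Link the given pairs in sequence: R < U; U < P; P < S; S < T; T < N.
Chaining these gives R < U < P < S < T < N.
So N is larger.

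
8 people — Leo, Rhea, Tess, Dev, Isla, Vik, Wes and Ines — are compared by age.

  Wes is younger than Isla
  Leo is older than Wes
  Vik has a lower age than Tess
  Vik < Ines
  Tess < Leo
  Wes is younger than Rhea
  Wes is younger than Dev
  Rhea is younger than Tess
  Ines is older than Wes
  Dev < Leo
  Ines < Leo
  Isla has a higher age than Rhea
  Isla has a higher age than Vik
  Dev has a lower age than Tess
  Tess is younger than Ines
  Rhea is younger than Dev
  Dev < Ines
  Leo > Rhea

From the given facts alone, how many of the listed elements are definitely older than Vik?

The elements the relations force above Vik are Isla, Tess, Ines, Leo — no chain reaches any other.
That is 4.

4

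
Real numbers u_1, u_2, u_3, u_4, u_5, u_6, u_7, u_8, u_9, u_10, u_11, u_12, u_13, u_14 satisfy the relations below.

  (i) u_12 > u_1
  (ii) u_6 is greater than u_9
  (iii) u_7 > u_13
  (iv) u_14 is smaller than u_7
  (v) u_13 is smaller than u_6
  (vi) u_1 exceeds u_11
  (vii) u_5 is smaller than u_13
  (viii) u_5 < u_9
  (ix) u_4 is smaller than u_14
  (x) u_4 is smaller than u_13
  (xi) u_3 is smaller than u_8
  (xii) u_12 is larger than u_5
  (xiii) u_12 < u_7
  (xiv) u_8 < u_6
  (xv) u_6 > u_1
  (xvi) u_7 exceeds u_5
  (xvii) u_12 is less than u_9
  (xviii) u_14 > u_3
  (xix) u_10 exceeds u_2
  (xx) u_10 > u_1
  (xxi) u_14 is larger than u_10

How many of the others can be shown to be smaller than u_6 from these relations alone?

Directly below u_6: u_8, u_1, u_9, u_13.
One step further: u_11, u_3, u_5, u_12, u_4 (9 so far).
No other element is forced below u_6 by the given relations, so the count is 9.

9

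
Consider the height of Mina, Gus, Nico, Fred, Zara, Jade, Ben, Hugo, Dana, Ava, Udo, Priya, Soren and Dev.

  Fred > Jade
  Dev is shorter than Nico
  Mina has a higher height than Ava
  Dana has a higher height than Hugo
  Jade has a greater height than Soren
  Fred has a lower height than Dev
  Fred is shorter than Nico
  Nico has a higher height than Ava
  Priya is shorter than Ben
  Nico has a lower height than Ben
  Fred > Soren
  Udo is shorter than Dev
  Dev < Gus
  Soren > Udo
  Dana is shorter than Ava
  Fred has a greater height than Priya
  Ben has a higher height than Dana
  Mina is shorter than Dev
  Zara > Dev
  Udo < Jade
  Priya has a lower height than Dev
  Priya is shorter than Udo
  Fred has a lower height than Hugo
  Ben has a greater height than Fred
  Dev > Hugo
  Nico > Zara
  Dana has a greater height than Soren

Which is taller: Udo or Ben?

Udo < Soren < Jade < Fred < Hugo < Dana < Ava < Mina < Dev < Zara < Nico < Ben, by transitivity through Soren, Jade, Fred, Hugo, Dana, Ava, Mina, Dev, Zara, Nico.
So Udo < Ben; Ben is the taller of the two.

Ben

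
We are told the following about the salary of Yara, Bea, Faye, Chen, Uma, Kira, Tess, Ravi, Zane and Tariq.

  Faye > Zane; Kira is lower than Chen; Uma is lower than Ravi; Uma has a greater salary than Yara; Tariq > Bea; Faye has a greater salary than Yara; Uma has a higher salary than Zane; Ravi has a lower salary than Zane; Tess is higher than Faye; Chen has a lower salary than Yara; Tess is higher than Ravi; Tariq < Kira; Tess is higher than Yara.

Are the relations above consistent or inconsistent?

inconsistent

Chaining the given relations yields Uma < Ravi < Zane, so Uma < Zane. But one relation states Zane < Uma. These cannot both hold.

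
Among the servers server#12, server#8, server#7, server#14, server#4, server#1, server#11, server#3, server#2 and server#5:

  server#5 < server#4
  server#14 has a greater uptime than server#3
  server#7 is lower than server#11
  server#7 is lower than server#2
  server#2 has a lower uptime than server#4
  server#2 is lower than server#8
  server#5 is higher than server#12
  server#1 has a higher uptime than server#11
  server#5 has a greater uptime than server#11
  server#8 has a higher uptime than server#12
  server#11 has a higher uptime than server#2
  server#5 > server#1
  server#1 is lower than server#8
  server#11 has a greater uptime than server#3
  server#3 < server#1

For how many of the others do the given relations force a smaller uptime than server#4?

The elements the relations force below server#4 are server#3, server#7, server#12, server#2, server#11, server#1, server#5 — no chain reaches any other.
That is 7.

7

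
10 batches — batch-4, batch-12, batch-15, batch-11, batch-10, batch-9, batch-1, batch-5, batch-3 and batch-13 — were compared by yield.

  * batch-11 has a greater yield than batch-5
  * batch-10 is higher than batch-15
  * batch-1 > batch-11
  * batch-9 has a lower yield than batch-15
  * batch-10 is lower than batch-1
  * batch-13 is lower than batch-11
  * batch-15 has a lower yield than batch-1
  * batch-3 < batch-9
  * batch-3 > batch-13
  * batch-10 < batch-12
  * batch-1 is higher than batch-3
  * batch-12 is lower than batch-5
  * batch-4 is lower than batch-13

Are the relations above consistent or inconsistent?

consistent

The single ordering batch-4 < batch-13 < batch-3 < batch-9 < batch-15 < batch-10 < batch-12 < batch-5 < batch-11 < batch-1 satisfies every listed relation, so no contradiction arises.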